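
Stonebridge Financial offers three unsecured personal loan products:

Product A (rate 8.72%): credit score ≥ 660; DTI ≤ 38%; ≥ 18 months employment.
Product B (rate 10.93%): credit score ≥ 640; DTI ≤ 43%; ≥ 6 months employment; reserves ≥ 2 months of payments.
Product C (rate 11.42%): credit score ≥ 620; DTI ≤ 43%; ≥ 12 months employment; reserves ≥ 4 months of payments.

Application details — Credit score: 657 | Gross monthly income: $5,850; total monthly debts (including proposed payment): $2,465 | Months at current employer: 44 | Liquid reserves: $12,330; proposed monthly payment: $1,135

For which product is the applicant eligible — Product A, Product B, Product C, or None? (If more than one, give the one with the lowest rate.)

Product B

DTI = 2,465/5,850 = 42.1%.
Reserves = 12,330/1,135 = 10.9 months.
Product A: score 657 < 660; DTI 42.1% > 38%; employment 44 ≥ 18 mo → does not qualify.
Product B: score 657 ≥ 640; DTI 42.1% ≤ 43%; employment 44 ≥ 6 mo; reserves 10.9 ≥ 2 mo → qualifies.
Product C: score 657 ≥ 620; DTI 42.1% ≤ 43%; employment 44 ≥ 12 mo; reserves 10.9 ≥ 4 mo → qualifies.
Qualifying: Product B, Product C. Lowest rate is 10.93% → Product B.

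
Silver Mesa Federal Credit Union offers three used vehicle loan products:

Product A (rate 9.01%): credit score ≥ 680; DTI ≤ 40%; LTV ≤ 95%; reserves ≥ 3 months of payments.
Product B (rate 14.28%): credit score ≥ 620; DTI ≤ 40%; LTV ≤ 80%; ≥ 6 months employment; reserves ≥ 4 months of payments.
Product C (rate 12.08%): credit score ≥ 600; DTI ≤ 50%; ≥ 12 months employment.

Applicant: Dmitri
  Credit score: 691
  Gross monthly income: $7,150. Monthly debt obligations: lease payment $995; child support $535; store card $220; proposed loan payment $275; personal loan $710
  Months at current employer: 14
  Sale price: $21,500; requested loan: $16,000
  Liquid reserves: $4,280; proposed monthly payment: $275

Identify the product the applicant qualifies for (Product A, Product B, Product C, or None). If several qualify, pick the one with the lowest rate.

Total debts = (995 + 535 + 220 + 275 + 710) = 2,735; DTI = 2,735/7,150 = 38.3%.
LTV = 16,000/21,500 = 74.4%.
Reserves = 4,280/275 = 15.6 months.
Product A: score 691 ≥ 680; DTI 38.3% ≤ 40%; LTV 74.4% ≤ 95%; reserves 15.6 ≥ 3 mo → qualifies.
Product B: score 691 ≥ 620; DTI 38.3% ≤ 40%; LTV 74.4% ≤ 80%; employment 14 ≥ 6 mo; reserves 15.6 ≥ 4 mo → qualifies.
Product C: score 691 ≥ 600; DTI 38.3% ≤ 50%; employment 14 ≥ 12 mo → qualifies.
Qualifying: Product A, Product B, Product C. Lowest rate is 9.01% → Product A.

Product A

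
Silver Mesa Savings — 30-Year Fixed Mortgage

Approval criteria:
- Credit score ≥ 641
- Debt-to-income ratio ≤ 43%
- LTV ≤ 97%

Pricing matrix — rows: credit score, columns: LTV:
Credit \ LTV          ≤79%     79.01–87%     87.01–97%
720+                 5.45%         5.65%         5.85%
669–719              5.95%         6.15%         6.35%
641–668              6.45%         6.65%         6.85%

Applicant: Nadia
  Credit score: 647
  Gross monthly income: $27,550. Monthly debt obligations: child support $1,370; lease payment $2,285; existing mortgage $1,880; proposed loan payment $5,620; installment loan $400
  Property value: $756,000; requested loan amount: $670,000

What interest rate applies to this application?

6.85%

Credit score 647 ≥ 641; Total monthly debts = (1,370 + 2,285 + 1,880 + 5,620 + 400) = 11,555. Debt-to-income = 11,555/27,550 = 41.9% — meets 43% limit
LTV: 670,000 ÷ 756,000 = 88.6%, within 97% cap
Score 647 is in the 641–668 band; LTV 88.6% is in the 87.01–97% band → 6.85%.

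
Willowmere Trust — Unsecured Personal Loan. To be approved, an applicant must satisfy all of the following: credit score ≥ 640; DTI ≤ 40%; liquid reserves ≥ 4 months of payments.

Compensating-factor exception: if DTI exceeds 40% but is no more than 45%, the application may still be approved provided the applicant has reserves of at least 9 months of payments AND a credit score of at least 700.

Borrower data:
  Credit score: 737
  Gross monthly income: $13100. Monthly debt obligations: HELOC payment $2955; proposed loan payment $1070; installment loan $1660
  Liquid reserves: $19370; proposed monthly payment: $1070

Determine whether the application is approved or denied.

Credit score 737 ≥ 640 (meets base)
Total debts = (2,955 + 1,070 + 1,660) = 5,685. DTI = 5,685/13,100 = 43.4% > 40% — standard DTI limit exceeded.
Reserves: 19,370 ÷ 1,070 = 18.1 months (meets 4-month minimum)
DTI 43.4% is within the 40%–45% exception band; checking compensating factors.
Override check — reserves: 18.1 mo (ok); score: 737 (ok).
Both compensating conditions met → exception applies.

Approved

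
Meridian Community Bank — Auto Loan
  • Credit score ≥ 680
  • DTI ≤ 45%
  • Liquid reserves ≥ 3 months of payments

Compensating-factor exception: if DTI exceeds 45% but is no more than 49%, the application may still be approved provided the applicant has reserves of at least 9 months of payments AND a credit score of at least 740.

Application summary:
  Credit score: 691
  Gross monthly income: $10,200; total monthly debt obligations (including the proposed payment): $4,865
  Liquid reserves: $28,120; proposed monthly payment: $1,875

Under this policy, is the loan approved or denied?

Credit score 691 ≥ 680 (meets base)
DTI: 4,865 ÷ 10,200 = 47.7%, over the 45% base limit.
Liquid reserves cover 28,120/1,875 = 15.0 months — ≥ 3 required
DTI 47.7% is within the 45%–49% exception band; checking compensating factors.
Reserves 15.0 ≥ 9 months; credit score 691 < 740.
Override conditions not both satisfied; exception does not apply.

Denied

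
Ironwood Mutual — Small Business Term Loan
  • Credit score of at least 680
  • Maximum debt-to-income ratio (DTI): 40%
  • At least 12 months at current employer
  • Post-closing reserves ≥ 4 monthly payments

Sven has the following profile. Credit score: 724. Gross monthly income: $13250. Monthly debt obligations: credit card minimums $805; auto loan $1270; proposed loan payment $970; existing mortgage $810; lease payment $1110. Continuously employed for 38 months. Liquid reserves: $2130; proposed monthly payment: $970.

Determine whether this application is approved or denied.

Denied

Credit score 724 ≥ 680 (meets)
Total monthly debts = (805 + 1,270 + 970 + 810 + 1,110) = 4,965. Debt-to-income = 4,965/13,250 = 37.5% — meets 40% limit
Employment 38 ≥ 12 months
Reserves = 2,130/970 = 2.2 months < 4
Fails on reserves.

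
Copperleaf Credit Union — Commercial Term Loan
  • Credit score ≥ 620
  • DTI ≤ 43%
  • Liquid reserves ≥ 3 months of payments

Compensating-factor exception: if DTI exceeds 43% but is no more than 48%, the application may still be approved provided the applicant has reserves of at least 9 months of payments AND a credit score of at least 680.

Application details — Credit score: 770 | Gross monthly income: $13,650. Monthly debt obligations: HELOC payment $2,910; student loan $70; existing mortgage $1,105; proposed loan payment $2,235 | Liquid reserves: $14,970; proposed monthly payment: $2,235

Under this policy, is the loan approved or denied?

Denied

Credit score 770 ≥ 620 (meets base)
Total debts = (2,910 + 70 + 1,105 + 2,235) = 6,320. DTI = 6,320/13,650 = 46.3% > 43% — standard DTI limit exceeded.
Liquid reserves cover 14,970/2,235 = 6.7 months — ≥ 3 required
DTI 46.3% is within the 43%–48% exception band; checking compensating factors.
Reserves 6.7 < 9 months; credit score 770 ≥ 680.
Compensating-factor requirement not fully met.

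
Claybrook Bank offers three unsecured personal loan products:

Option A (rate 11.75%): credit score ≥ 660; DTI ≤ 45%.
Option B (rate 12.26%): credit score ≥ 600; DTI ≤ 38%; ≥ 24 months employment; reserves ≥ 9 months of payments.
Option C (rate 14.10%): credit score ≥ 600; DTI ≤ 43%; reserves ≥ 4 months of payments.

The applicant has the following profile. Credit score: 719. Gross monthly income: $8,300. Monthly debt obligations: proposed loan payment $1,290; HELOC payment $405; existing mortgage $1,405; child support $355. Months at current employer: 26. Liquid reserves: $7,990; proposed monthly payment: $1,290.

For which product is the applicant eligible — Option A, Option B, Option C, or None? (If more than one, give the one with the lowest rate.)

Total debts = (1,290 + 405 + 1,405 + 355) = 3,455; DTI = 3,455/8,300 = 41.6%.
Reserves = 7,990/1,290 = 6.2 months.
Option A: score 719 ≥ 660; DTI 41.6% ≤ 45% → qualifies.
Option B: score 719 ≥ 600; DTI 41.6% > 38%; employment 26 ≥ 24 mo; reserves 6.2 < 9 mo → does not qualify.
Option C: score 719 ≥ 600; DTI 41.6% ≤ 43%; reserves 6.2 ≥ 4 mo → qualifies.
Qualifying: Option A, Option C. Lowest rate is 11.75% → Option A.

Option A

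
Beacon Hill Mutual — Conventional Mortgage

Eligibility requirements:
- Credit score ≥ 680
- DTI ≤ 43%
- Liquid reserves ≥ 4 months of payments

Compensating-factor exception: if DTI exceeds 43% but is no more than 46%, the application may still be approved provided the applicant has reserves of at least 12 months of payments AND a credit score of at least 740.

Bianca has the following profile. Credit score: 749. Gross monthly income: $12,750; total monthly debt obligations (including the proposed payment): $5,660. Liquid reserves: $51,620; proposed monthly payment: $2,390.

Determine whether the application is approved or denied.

Approved

Credit score 749 ≥ 680 (meets base)
DTI = 5,660/12,750 = 44.4% > 43% — standard DTI limit exceeded.
Liquid reserves cover 51,620/2,390 = 21.6 months — ≥ 4 required
44.4% falls in the override range (43%–46%), so the compensating-factor test applies.
Override check — reserves: 21.6 mo (ok); score: 749 (ok).
Both override conditions satisfied; DTI exception granted.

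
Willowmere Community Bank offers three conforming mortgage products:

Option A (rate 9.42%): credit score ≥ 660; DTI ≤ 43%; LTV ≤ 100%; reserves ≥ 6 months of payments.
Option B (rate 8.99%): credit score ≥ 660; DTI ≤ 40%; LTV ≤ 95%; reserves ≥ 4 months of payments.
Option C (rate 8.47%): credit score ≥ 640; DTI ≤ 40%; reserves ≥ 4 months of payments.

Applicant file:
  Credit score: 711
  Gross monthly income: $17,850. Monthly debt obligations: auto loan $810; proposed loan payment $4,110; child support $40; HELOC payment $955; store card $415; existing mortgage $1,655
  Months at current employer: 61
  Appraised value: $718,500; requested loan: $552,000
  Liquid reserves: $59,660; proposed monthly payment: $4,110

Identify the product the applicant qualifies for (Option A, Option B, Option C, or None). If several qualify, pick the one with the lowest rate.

Total debts = (810 + 4,110 + 40 + 955 + 415 + 1,655) = 7,985; DTI = 7,985/17,850 = 44.7%.
LTV = 552,000/718,500 = 76.8%.
Reserves = 59,660/4,110 = 14.5 months.
Option A: score 711 ≥ 660; DTI 44.7% > 43%; LTV 76.8% ≤ 100%; reserves 14.5 ≥ 6 mo → does not qualify.
Option B: score 711 ≥ 660; DTI 44.7% > 40%; LTV 76.8% ≤ 95%; reserves 14.5 ≥ 4 mo → does not qualify.
Option C: score 711 ≥ 640; DTI 44.7% > 40%; reserves 14.5 ≥ 4 mo → does not qualify.

None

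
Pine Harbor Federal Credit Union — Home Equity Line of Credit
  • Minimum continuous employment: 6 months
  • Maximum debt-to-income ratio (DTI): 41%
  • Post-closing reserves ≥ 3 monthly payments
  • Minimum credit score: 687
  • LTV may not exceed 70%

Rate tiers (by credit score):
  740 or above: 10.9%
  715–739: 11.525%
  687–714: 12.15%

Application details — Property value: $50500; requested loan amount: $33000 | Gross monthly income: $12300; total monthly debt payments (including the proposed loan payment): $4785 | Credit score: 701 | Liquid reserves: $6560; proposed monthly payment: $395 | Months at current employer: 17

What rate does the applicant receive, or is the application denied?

Approved at 12.15%

Credit score 701 ≥ 687 (meets minimum)
LTV = 33,000/50,500 = 65.3% ≤ 70%
Employment 17 ≥ 6 months
DTI = 4,785/12,300 = 38.9% ≤ 41%
Liquid reserves cover 6,560/395 = 16.6 months — ≥ 3 required
All requirements met. Score 701 falls in the 687–714 tier → 12.15%.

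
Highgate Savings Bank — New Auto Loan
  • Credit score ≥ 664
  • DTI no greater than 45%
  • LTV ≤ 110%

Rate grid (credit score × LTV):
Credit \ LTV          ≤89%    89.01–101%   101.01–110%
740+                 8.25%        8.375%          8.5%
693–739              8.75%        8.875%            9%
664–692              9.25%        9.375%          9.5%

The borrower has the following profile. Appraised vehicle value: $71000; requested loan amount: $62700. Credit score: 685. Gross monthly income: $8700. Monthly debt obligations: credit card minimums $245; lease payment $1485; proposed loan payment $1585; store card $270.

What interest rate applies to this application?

9.25%

Credit score 685 ≥ 664; Total monthly debts = (245 + 1,485 + 1,585 + 270) = 3,585. Debt-to-income = 3,585/8,700 = 41.2% — meets 45% limit
LTV: 62,700 ÷ 71,000 = 88.3%, within 110% cap
Credit 685 → row 664–692; LTV 88.3% → column ≤89%. Grid cell → 9.25%.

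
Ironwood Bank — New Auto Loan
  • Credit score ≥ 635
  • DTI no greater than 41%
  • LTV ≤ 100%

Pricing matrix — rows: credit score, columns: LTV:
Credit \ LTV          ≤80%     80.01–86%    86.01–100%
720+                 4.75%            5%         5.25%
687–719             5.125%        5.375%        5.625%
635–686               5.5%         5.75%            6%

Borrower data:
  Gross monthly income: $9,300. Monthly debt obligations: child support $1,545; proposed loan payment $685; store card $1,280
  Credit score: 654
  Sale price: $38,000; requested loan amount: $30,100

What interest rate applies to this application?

5.5%

Credit score 654 ≥ 635; Total monthly debts = (1,545 + 685 + 1,280) = 3,510. Debt-to-income = 3,510/9,300 = 37.7% — meets 41% limit
LTV: 30,100 ÷ 38,000 = 79.2%, within 100% cap
Credit 654 → row 635–686; LTV 79.2% → column ≤80%. Grid cell → 5.5%.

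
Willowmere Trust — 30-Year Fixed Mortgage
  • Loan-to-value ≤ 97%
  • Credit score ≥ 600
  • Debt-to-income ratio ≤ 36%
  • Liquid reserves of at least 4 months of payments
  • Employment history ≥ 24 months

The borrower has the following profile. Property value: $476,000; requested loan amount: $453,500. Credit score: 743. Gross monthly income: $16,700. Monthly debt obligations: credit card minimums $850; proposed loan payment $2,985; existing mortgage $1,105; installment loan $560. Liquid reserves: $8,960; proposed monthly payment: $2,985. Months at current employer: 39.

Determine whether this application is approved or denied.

LTV: 453,500 ÷ 476,000 = 95.3%, within 97% cap
Credit score 743 ≥ 600 (meets)
Total monthly debts = (850 + 2,985 + 1,105 + 560) = 5,500. DTI = 5,500/16,700 = 32.9% ≤ 36%
Reserves: 8,960 ÷ 2,985 = 3.0 months (below 4-month minimum)
Employment 39 ≥ 24 months
Fails on reserves.

Denied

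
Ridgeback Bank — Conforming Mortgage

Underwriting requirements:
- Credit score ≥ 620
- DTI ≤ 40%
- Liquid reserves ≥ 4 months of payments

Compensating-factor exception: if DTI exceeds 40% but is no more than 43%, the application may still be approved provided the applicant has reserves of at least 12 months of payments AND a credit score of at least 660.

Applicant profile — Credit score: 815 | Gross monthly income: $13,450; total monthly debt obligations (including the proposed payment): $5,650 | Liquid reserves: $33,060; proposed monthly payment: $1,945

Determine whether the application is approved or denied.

Approved

Credit score 815 ≥ 620 (meets base)
DTI: 5,650 ÷ 13,450 = 42%, over the 40% base limit.
Reserves = 33,060/1,945 = 17.0 months ≥ 4
DTI 42% is within the 40%–43% exception band; checking compensating factors.
Override check — reserves: 17.0 mo (ok); score: 815 (ok).
Both compensating conditions met → exception applies.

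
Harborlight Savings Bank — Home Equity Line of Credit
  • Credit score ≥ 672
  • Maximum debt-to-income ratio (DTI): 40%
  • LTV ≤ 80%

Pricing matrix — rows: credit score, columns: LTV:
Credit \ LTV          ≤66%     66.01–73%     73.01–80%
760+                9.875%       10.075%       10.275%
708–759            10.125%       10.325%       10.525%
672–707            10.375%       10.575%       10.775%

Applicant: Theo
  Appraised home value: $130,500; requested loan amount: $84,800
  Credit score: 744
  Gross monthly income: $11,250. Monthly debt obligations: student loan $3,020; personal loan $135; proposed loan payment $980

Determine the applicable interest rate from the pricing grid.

10.125%

Credit score 744 ≥ 672; Total monthly debts = (3,020 + 135 + 980) = 4,135. Debt-to-income = 4,135/11,250 = 36.8% — meets 40% limit
LTV = 84,800/130,500 = 65% ≤ 80%
Row: 744 falls in 708–759. Column: 65% falls in ≤66%. Rate = 10.125%.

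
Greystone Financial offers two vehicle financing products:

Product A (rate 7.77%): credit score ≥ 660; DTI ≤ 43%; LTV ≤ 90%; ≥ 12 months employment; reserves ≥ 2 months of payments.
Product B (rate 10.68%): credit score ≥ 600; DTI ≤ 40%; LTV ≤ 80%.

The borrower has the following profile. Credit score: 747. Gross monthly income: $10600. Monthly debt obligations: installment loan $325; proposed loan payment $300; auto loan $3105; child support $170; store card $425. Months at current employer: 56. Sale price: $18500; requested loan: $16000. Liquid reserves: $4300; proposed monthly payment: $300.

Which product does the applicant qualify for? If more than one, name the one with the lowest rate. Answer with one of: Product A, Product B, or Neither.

Product A

Total debts = (325 + 300 + 3,105 + 170 + 425) = 4,325; DTI = 4,325/10,600 = 40.8%.
LTV = 16,000/18,500 = 86.5%.
Reserves = 4,300/300 = 14.3 months.
Product A: score 747 ≥ 660; DTI 40.8% ≤ 43%; LTV 86.5% ≤ 90%; employment 56 ≥ 12 mo; reserves 14.3 ≥ 2 mo → qualifies.
Product B: score 747 ≥ 600; DTI 40.8% > 40%; LTV 86.5% > 80% → does not qualify.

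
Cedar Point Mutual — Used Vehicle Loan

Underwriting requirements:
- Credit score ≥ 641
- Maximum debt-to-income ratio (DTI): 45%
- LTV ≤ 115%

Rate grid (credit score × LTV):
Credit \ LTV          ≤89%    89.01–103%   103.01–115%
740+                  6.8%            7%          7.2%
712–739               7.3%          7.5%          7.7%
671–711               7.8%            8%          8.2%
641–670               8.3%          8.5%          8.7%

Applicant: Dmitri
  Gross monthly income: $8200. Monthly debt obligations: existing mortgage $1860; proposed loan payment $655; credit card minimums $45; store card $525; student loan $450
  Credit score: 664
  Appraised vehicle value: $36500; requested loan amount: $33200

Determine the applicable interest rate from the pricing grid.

Credit score 664 ≥ 641; Total monthly debts = (1,860 + 655 + 45 + 525 + 450) = 3,535. Debt-to-income = 3,535/8,200 = 43.1% — meets 45% limit
LTV = 33,200/36,500 = 91% ≤ 115%
Row: 664 falls in 641–670. Column: 91% falls in 89.01–103%. Rate = 8.5%.

8.5%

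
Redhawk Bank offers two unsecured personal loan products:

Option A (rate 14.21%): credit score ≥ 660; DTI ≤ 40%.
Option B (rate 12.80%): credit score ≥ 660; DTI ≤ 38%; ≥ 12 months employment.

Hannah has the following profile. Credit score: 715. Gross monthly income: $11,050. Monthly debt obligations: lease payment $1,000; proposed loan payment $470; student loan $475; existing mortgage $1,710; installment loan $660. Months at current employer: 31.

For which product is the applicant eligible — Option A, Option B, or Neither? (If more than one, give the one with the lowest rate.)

Option A

Total debts = (1,000 + 470 + 475 + 1,710 + 660) = 4,315; DTI = 4,315/11,050 = 39%.
Option A: score 715 ≥ 660; DTI 39% ≤ 40% → qualifies.
Option B: score 715 ≥ 660; DTI 39% > 38%; employment 31 ≥ 12 mo → does not qualify.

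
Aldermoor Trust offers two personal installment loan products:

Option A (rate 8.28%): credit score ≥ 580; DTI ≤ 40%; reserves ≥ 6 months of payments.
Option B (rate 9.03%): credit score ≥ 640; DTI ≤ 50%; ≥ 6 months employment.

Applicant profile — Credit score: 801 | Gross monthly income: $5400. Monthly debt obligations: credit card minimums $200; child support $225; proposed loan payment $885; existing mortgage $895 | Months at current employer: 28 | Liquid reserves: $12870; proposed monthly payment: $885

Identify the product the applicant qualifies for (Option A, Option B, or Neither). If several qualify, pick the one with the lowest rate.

Option B

Total debts = (200 + 225 + 885 + 895) = 2,205; DTI = 2,205/5,400 = 40.8%.
Reserves = 12,870/885 = 14.5 months.
Option A: score 801 ≥ 580; DTI 40.8% > 40%; reserves 14.5 ≥ 6 mo → does not qualify.
Option B: score 801 ≥ 640; DTI 40.8% ≤ 50%; employment 28 ≥ 6 mo → qualifies.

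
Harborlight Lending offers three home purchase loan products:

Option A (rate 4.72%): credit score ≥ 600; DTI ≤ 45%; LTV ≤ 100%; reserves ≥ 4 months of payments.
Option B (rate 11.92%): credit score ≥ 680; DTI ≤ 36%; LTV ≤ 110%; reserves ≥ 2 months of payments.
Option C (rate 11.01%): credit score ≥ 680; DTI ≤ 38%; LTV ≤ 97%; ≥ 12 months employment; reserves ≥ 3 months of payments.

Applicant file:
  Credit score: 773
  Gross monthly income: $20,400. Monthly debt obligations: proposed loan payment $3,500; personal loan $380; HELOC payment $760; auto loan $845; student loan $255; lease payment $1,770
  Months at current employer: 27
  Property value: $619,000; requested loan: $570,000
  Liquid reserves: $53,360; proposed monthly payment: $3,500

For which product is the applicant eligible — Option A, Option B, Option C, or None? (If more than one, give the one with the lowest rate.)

Total debts = (3,500 + 380 + 760 + 845 + 255 + 1,770) = 7,510; DTI = 7,510/20,400 = 36.8%.
LTV = 570,000/619,000 = 92.1%.
Reserves = 53,360/3,500 = 15.2 months.
Option A: score 773 ≥ 600; DTI 36.8% ≤ 45%; LTV 92.1% ≤ 100%; reserves 15.2 ≥ 4 mo → qualifies.
Option B: score 773 ≥ 680; DTI 36.8% > 36%; LTV 92.1% ≤ 110%; reserves 15.2 ≥ 2 mo → does not qualify.
Option C: score 773 ≥ 680; DTI 36.8% ≤ 38%; LTV 92.1% ≤ 97%; employment 27 ≥ 12 mo; reserves 15.2 ≥ 3 mo → qualifies.
Qualifying: Option A, Option C. Lowest rate is 4.72% → Option A.

Option A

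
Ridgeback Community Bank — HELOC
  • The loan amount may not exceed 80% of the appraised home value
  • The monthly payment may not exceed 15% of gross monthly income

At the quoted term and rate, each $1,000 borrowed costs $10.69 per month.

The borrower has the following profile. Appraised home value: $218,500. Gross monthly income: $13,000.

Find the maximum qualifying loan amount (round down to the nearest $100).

Payment cap: 15% × $13,000 = $1,950/month.
At $10.69 per $1,000, that supports 1,950/10.69 × 1,000 ≈ $182,413 → $182,400.
LTV cap: 80% × $218,500 = $174,800 → $174,800.
Binding constraint: loan-to-value.

$174,800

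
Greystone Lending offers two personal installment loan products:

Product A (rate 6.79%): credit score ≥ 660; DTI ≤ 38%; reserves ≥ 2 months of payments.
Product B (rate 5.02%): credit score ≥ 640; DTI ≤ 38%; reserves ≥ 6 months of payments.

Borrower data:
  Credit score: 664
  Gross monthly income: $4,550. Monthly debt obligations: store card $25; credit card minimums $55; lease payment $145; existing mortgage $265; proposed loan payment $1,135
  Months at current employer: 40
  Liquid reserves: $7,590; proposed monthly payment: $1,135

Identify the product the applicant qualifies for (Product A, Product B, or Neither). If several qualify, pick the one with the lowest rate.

Product B

Total debts = (25 + 55 + 145 + 265 + 1,135) = 1,625; DTI = 1,625/4,550 = 35.7%.
Reserves = 7,590/1,135 = 6.7 months.
Product A: score 664 ≥ 660; DTI 35.7% ≤ 38%; reserves 6.7 ≥ 2 mo → qualifies.
Product B: score 664 ≥ 640; DTI 35.7% ≤ 38%; reserves 6.7 ≥ 6 mo → qualifies.
Qualifying: Product A, Product B. Lowest rate is 5.02% → Product B.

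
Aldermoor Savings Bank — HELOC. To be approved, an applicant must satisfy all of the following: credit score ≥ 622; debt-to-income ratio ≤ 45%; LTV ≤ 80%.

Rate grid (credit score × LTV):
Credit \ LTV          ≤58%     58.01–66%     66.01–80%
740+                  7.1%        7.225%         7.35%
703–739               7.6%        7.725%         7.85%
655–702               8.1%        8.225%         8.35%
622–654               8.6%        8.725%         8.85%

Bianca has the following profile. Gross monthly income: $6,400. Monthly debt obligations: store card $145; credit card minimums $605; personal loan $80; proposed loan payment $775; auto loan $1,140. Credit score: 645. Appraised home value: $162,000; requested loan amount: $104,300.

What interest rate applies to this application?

Credit score 645 ≥ 622; Total monthly debts = (145 + 605 + 80 + 775 + 1,140) = 2,745. Debt-to-income = 2,745/6,400 = 42.9% — meets 45% limit
LTV = 104,300/162,000 = 64.4% ≤ 80%
Row: 645 falls in 622–654. Column: 64.4% falls in 58.01–66%. Rate = 8.725%.

8.725%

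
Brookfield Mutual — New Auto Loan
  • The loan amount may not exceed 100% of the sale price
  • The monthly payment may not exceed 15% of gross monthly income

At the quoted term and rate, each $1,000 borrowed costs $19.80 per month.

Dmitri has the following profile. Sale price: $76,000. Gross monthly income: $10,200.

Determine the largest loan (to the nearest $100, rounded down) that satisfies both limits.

$76,000

Payment cap: 15% × $10,200 = $1,530/month.
At $19.80 per $1,000, that supports 1,530/19.80 × 1,000 ≈ $77,272 → $77,200.
LTV cap: 100% × $76,000 = $76,000 → $76,000.
Binding constraint: loan-to-value.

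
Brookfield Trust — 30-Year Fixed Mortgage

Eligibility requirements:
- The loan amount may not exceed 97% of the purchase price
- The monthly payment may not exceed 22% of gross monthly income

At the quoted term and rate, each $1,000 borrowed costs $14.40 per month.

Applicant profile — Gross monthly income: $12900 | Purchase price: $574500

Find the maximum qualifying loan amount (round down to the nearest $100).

Payment cap: 22% × $12,900 = $2,838/month.
At $14.40 per $1,000, that supports 2,838/14.40 × 1,000 ≈ $197,083 → $197,000.
LTV cap: 97% × $574,500 = $557,265 → $557,200.
Binding constraint: payment-to-income.

$197,000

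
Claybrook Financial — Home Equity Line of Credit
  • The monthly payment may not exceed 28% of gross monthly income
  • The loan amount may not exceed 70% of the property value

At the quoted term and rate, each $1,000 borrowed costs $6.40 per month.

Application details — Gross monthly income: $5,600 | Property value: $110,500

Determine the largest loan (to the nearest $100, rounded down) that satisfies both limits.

Payment cap: 28% × $5,600 = $1,568/month.
At $6.40 per $1,000, that supports 1,568/6.40 × 1,000 ≈ $245,000 → $245,000.
LTV cap: 70% × $110,500 = $77,350 → $77,300.
Binding constraint: loan-to-value.

$77,300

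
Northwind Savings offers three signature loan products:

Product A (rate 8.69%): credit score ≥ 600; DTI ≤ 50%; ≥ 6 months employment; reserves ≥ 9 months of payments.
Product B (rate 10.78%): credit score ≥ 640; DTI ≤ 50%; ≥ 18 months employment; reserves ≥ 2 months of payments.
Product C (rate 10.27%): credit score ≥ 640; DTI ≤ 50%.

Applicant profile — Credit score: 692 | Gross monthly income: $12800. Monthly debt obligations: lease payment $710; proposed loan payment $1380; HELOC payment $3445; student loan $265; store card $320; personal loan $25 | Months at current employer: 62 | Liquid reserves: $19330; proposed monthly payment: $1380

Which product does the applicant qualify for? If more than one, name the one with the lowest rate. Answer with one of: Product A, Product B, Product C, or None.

Product A

Total debts = (710 + 1,380 + 3,445 + 265 + 320 + 25) = 6,145; DTI = 6,145/12,800 = 48%.
Reserves = 19,330/1,380 = 14.0 months.
Product A: score 692 ≥ 600; DTI 48% ≤ 50%; employment 62 ≥ 6 mo; reserves 14.0 ≥ 9 mo → qualifies.
Product B: score 692 ≥ 640; DTI 48% ≤ 50%; employment 62 ≥ 18 mo; reserves 14.0 ≥ 2 mo → qualifies.
Product C: score 692 ≥ 640; DTI 48% ≤ 50% → qualifies.
Qualifying: Product A, Product B, Product C. Lowest rate is 8.69% → Product A.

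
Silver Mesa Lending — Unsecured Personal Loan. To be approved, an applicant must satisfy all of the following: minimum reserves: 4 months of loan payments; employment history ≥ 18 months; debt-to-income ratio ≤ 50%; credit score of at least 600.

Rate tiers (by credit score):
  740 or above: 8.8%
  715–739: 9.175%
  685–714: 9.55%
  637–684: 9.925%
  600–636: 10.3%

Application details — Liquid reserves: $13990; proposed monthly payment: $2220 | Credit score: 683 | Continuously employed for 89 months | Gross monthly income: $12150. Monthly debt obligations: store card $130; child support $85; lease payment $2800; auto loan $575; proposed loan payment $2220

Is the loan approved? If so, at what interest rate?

Credit score 683 ≥ 600 (meets minimum)
Employment 89 ≥ 18 months
Total monthly debts = (130 + 85 + 2,800 + 575 + 2,220) = 5,810. Debt-to-income = 5,810/12,150 = 47.8% — meets 50% limit
Liquid reserves cover 13,990/2,220 = 6.3 months — ≥ 4 required
All requirements met. Score 683 falls in the 637–684 tier → 9.925%.

Approved at 9.925%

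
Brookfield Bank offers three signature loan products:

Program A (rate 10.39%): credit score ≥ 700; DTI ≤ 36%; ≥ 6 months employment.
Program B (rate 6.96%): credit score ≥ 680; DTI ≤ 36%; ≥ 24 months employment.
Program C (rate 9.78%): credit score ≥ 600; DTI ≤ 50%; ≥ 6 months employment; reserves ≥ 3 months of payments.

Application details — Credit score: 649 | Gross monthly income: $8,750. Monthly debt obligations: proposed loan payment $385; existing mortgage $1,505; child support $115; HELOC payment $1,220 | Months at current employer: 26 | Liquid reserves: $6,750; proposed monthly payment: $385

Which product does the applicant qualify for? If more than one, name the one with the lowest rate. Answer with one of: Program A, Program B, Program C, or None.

Program C

Total debts = (385 + 1,505 + 115 + 1,220) = 3,225; DTI = 3,225/8,750 = 36.9%.
Reserves = 6,750/385 = 17.5 months.
Program A: score 649 < 700; DTI 36.9% > 36%; employment 26 ≥ 6 mo → does not qualify.
Program B: score 649 < 680; DTI 36.9% > 36%; employment 26 ≥ 24 mo → does not qualify.
Program C: score 649 ≥ 600; DTI 36.9% ≤ 50%; employment 26 ≥ 6 mo; reserves 17.5 ≥ 3 mo → qualifies.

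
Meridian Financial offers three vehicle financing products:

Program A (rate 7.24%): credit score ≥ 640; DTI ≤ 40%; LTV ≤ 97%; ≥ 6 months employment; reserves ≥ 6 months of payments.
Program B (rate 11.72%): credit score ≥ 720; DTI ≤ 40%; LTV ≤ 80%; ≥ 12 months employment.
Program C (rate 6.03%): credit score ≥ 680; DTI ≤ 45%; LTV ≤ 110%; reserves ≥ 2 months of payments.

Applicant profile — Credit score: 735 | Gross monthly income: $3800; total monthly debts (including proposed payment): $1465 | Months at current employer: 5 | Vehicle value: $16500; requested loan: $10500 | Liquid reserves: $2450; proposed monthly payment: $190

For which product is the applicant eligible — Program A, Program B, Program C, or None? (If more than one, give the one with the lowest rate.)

DTI = 1,465/3,800 = 38.6%.
LTV = 10,500/16,500 = 63.6%.
Reserves = 2,450/190 = 12.9 months.
Program A: score 735 ≥ 640; DTI 38.6% ≤ 40%; LTV 63.6% ≤ 97%; employment 5 < 6 mo; reserves 12.9 ≥ 6 mo → does not qualify.
Program B: score 735 ≥ 720; DTI 38.6% ≤ 40%; LTV 63.6% ≤ 80%; employment 5 < 12 mo → does not qualify.
Program C: score 735 ≥ 680; DTI 38.6% ≤ 45%; LTV 63.6% ≤ 110%; reserves 12.9 ≥ 2 mo → qualifies.

Program C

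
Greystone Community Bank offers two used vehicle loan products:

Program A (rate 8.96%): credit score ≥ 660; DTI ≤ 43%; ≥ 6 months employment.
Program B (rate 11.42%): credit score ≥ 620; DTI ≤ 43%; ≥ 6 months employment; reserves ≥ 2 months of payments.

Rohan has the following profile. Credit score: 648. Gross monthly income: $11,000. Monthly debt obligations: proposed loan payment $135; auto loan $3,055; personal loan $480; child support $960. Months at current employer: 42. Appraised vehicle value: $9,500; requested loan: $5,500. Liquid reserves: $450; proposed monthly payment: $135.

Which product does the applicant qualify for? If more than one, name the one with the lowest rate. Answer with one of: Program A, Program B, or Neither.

Program B

Total debts = (135 + 3,055 + 480 + 960) = 4,630; DTI = 4,630/11,000 = 42.1%.
LTV = 5,500/9,500 = 57.9%.
Reserves = 450/135 = 3.3 months.
Program A: score 648 < 660; DTI 42.1% ≤ 43%; employment 42 ≥ 6 mo → does not qualify.
Program B: score 648 ≥ 620; DTI 42.1% ≤ 43%; employment 42 ≥ 6 mo; reserves 3.3 ≥ 2 mo → qualifies.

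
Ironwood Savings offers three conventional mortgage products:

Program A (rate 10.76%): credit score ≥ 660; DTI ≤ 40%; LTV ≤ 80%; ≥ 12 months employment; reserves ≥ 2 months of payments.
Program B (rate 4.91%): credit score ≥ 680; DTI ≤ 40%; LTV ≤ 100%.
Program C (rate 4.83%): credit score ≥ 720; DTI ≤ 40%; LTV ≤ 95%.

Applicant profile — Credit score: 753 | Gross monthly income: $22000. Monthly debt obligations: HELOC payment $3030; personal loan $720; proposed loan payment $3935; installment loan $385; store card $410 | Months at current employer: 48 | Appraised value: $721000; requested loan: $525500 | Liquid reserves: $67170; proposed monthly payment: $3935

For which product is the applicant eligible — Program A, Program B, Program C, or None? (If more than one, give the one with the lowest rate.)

Program C

Total debts = (3,030 + 720 + 3,935 + 385 + 410) = 8,480; DTI = 8,480/22,000 = 38.5%.
LTV = 525,500/721,000 = 72.9%.
Reserves = 67,170/3,935 = 17.1 months.
Program A: score 753 ≥ 660; DTI 38.5% ≤ 40%; LTV 72.9% ≤ 80%; employment 48 ≥ 12 mo; reserves 17.1 ≥ 2 mo → qualifies.
Program B: score 753 ≥ 680; DTI 38.5% ≤ 40%; LTV 72.9% ≤ 100% → qualifies.
Program C: score 753 ≥ 720; DTI 38.5% ≤ 40%; LTV 72.9% ≤ 95% → qualifies.
Qualifying: Program A, Program B, Program C. Lowest rate is 4.83% → Program C.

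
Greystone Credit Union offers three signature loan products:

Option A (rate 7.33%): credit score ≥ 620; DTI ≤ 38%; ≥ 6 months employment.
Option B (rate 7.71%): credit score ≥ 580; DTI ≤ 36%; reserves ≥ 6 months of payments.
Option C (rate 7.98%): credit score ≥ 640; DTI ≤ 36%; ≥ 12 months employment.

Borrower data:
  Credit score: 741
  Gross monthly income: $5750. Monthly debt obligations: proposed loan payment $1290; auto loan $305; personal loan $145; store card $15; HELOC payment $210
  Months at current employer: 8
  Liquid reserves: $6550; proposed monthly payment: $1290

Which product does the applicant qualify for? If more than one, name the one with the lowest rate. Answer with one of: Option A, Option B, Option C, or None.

Total debts = (1,290 + 305 + 145 + 15 + 210) = 1,965; DTI = 1,965/5,750 = 34.2%.
Reserves = 6,550/1,290 = 5.1 months.
Option A: score 741 ≥ 620; DTI 34.2% ≤ 38%; employment 8 ≥ 6 mo → qualifies.
Option B: score 741 ≥ 580; DTI 34.2% ≤ 36%; reserves 5.1 < 6 mo → does not qualify.
Option C: score 741 ≥ 640; DTI 34.2% ≤ 36%; employment 8 < 12 mo → does not qualify.

Option A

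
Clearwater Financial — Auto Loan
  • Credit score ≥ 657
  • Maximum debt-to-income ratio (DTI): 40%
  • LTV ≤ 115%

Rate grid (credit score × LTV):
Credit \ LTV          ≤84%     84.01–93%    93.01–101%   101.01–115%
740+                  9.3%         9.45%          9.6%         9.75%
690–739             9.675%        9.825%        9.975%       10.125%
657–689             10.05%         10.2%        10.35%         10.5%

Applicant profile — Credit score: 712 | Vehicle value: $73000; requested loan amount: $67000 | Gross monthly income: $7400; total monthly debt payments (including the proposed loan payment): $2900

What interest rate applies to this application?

9.825%

Credit score 712 ≥ 657; DTI = 2,900/7,400 = 39.2% ≤ 40%
LTV: 67,000 ÷ 73,000 = 91.8%, within 115% cap
Credit 712 → row 690–739; LTV 91.8% → column 84.01–93%. Grid cell → 9.825%.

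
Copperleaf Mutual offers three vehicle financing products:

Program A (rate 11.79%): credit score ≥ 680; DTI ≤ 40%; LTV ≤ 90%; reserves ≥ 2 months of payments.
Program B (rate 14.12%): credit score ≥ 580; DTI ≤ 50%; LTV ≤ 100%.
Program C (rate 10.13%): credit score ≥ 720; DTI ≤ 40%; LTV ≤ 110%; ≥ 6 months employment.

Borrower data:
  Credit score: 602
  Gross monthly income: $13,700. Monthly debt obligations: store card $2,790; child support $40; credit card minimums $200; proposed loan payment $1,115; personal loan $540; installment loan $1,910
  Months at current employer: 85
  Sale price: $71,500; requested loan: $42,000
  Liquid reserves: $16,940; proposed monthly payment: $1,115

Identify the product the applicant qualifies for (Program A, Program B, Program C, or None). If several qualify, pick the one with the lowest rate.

Total debts = (2,790 + 40 + 200 + 1,115 + 540 + 1,910) = 6,595; DTI = 6,595/13,700 = 48.1%.
LTV = 42,000/71,500 = 58.7%.
Reserves = 16,940/1,115 = 15.2 months.
Program A: score 602 < 680; DTI 48.1% > 40%; LTV 58.7% ≤ 90%; reserves 15.2 ≥ 2 mo → does not qualify.
Program B: score 602 ≥ 580; DTI 48.1% ≤ 50%; LTV 58.7% ≤ 100% → qualifies.
Program C: score 602 < 720; DTI 48.1% > 40%; LTV 58.7% ≤ 110%; employment 85 ≥ 6 mo → does not qualify.

Program B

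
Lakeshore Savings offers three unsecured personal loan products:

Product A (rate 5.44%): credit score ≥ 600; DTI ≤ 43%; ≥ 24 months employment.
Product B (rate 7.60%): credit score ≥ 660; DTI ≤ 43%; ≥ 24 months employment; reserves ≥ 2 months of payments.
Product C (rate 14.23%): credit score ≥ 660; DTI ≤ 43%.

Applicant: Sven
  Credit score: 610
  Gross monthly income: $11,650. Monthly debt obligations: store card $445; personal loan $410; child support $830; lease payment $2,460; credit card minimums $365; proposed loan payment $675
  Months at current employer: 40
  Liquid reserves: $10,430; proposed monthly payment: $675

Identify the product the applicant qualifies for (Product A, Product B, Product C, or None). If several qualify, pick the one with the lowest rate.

None

Total debts = (445 + 410 + 830 + 2,460 + 365 + 675) = 5,185; DTI = 5,185/11,650 = 44.5%.
Reserves = 10,430/675 = 15.5 months.
Product A: score 610 ≥ 600; DTI 44.5% > 43%; employment 40 ≥ 24 mo → does not qualify.
Product B: score 610 < 660; DTI 44.5% > 43%; employment 40 ≥ 24 mo; reserves 15.5 ≥ 2 mo → does not qualify.
Product C: score 610 < 660; DTI 44.5% > 43% → does not qualify.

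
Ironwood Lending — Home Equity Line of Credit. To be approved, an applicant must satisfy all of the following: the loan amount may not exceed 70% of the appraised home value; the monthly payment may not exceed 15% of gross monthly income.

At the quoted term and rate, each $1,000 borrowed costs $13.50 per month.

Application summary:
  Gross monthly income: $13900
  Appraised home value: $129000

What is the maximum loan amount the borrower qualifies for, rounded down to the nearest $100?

Payment cap: 15% × $13,900 = $2,085/month.
At $13.50 per $1,000, that supports 2,085/13.50 × 1,000 ≈ $154,444 → $154,400.
LTV cap: 70% × $129,000 = $90,300 → $90,300.
Binding constraint: loan-to-value.

$90,300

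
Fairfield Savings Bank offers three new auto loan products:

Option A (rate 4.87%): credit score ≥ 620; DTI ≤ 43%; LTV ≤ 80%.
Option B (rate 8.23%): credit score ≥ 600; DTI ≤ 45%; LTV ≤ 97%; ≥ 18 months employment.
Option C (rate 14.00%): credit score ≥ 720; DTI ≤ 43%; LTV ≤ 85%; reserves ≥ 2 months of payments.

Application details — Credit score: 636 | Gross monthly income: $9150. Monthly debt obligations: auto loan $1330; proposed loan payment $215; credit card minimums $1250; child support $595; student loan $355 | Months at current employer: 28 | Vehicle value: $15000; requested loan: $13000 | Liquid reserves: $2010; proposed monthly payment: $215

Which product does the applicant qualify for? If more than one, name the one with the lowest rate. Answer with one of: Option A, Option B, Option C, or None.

Option B

Total debts = (1,330 + 215 + 1,250 + 595 + 355) = 3,745; DTI = 3,745/9,150 = 40.9%.
LTV = 13,000/15,000 = 86.7%.
Reserves = 2,010/215 = 9.3 months.
Option A: score 636 ≥ 620; DTI 40.9% ≤ 43%; LTV 86.7% > 80% → does not qualify.
Option B: score 636 ≥ 600; DTI 40.9% ≤ 45%; LTV 86.7% ≤ 97%; employment 28 ≥ 18 mo → qualifies.
Option C: score 636 < 720; DTI 40.9% ≤ 43%; LTV 86.7% > 85%; reserves 9.3 ≥ 2 mo → does not qualify.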